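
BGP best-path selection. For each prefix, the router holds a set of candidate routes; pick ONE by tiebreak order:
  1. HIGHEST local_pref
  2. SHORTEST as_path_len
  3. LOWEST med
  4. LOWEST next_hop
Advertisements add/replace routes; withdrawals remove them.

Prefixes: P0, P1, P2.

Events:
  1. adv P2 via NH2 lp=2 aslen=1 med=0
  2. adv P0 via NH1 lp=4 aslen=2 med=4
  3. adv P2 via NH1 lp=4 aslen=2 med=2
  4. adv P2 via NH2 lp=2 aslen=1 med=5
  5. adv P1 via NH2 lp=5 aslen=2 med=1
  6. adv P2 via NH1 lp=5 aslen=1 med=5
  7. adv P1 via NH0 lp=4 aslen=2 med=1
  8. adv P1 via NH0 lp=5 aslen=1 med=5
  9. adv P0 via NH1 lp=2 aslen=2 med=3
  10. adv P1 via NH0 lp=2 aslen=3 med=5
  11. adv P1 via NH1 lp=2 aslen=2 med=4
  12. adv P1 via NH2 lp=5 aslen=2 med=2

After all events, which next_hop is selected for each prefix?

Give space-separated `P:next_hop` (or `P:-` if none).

Op 1: best P0=- P1=- P2=NH2
Op 2: best P0=NH1 P1=- P2=NH2
Op 3: best P0=NH1 P1=- P2=NH1
Op 4: best P0=NH1 P1=- P2=NH1
Op 5: best P0=NH1 P1=NH2 P2=NH1
Op 6: best P0=NH1 P1=NH2 P2=NH1
Op 7: best P0=NH1 P1=NH2 P2=NH1
Op 8: best P0=NH1 P1=NH0 P2=NH1
Op 9: best P0=NH1 P1=NH0 P2=NH1
Op 10: best P0=NH1 P1=NH2 P2=NH1
Op 11: best P0=NH1 P1=NH2 P2=NH1
Op 12: best P0=NH1 P1=NH2 P2=NH1

Answer: P0:NH1 P1:NH2 P2:NH1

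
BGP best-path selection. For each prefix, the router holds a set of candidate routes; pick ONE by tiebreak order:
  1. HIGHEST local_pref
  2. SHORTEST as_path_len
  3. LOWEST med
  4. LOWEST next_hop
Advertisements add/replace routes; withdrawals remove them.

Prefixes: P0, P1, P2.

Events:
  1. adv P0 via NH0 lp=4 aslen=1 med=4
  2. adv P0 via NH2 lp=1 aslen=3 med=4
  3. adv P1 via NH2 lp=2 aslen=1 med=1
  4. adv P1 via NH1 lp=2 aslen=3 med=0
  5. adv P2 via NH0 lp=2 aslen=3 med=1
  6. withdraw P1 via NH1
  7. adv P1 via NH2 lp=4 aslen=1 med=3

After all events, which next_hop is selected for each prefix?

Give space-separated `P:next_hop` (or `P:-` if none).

Op 1: best P0=NH0 P1=- P2=-
Op 2: best P0=NH0 P1=- P2=-
Op 3: best P0=NH0 P1=NH2 P2=-
Op 4: best P0=NH0 P1=NH2 P2=-
Op 5: best P0=NH0 P1=NH2 P2=NH0
Op 6: best P0=NH0 P1=NH2 P2=NH0
Op 7: best P0=NH0 P1=NH2 P2=NH0

Answer: P0:NH0 P1:NH2 P2:NH0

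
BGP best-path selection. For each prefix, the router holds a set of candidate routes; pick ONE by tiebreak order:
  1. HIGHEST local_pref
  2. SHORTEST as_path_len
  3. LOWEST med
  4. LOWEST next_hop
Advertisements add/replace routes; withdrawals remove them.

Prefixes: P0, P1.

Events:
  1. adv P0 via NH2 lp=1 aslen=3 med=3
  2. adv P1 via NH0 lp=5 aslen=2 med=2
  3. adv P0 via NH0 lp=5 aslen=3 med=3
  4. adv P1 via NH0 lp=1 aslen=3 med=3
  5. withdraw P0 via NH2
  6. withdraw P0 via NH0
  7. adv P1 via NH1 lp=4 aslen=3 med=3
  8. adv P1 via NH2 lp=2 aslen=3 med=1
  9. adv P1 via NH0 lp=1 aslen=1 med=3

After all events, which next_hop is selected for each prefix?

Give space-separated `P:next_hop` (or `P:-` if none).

Answer: P0:- P1:NH1

Derivation:
Op 1: best P0=NH2 P1=-
Op 2: best P0=NH2 P1=NH0
Op 3: best P0=NH0 P1=NH0
Op 4: best P0=NH0 P1=NH0
Op 5: best P0=NH0 P1=NH0
Op 6: best P0=- P1=NH0
Op 7: best P0=- P1=NH1
Op 8: best P0=- P1=NH1
Op 9: best P0=- P1=NH1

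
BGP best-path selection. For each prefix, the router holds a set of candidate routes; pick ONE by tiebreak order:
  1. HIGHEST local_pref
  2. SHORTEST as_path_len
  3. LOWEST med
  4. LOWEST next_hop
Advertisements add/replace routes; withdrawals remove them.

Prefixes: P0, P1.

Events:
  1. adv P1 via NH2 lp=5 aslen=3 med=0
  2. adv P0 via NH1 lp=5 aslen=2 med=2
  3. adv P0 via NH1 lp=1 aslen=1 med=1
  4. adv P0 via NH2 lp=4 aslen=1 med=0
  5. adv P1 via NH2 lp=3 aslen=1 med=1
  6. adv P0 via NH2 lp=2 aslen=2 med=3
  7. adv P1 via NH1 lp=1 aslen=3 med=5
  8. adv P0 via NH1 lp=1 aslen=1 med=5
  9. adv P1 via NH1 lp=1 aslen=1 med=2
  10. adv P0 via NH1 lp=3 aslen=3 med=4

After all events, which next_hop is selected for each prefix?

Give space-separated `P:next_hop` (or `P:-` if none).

Answer: P0:NH1 P1:NH2

Derivation:
Op 1: best P0=- P1=NH2
Op 2: best P0=NH1 P1=NH2
Op 3: best P0=NH1 P1=NH2
Op 4: best P0=NH2 P1=NH2
Op 5: best P0=NH2 P1=NH2
Op 6: best P0=NH2 P1=NH2
Op 7: best P0=NH2 P1=NH2
Op 8: best P0=NH2 P1=NH2
Op 9: best P0=NH2 P1=NH2
Op 10: best P0=NH1 P1=NH2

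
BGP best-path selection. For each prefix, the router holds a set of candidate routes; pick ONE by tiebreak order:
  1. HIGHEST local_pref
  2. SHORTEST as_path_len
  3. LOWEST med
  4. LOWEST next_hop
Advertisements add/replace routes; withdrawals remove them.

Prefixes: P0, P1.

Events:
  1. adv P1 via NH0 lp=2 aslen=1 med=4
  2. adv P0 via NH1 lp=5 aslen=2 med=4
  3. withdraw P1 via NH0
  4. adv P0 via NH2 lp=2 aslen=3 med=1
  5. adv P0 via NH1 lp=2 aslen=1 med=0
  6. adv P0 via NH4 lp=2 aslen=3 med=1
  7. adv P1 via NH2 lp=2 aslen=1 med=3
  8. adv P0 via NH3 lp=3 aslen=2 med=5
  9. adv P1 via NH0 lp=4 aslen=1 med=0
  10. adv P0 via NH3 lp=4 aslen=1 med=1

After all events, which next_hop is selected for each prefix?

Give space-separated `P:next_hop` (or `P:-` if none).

Op 1: best P0=- P1=NH0
Op 2: best P0=NH1 P1=NH0
Op 3: best P0=NH1 P1=-
Op 4: best P0=NH1 P1=-
Op 5: best P0=NH1 P1=-
Op 6: best P0=NH1 P1=-
Op 7: best P0=NH1 P1=NH2
Op 8: best P0=NH3 P1=NH2
Op 9: best P0=NH3 P1=NH0
Op 10: best P0=NH3 P1=NH0

Answer: P0:NH3 P1:NH0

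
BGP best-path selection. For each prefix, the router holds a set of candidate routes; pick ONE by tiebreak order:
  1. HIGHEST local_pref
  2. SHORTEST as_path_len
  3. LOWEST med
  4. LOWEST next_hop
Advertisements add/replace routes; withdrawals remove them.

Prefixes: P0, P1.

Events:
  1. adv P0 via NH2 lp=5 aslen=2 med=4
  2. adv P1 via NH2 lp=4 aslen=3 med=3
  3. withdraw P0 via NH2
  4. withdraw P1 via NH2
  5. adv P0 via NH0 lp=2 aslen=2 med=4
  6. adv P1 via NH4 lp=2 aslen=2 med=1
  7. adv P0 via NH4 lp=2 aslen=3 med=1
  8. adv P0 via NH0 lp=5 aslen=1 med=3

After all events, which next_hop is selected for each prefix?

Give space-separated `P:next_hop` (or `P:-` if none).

Answer: P0:NH0 P1:NH4

Derivation:
Op 1: best P0=NH2 P1=-
Op 2: best P0=NH2 P1=NH2
Op 3: best P0=- P1=NH2
Op 4: best P0=- P1=-
Op 5: best P0=NH0 P1=-
Op 6: best P0=NH0 P1=NH4
Op 7: best P0=NH0 P1=NH4
Op 8: best P0=NH0 P1=NH4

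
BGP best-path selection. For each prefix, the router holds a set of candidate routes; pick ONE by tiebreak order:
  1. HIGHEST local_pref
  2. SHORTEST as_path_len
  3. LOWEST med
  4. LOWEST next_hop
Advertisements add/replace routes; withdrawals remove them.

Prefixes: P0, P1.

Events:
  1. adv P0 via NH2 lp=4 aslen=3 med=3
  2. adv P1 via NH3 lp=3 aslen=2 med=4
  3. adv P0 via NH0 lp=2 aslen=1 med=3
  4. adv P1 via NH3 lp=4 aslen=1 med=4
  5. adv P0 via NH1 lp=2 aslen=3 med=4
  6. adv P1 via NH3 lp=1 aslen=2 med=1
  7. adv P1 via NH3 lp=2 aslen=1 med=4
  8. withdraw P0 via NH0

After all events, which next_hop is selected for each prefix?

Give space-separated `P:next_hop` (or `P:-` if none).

Op 1: best P0=NH2 P1=-
Op 2: best P0=NH2 P1=NH3
Op 3: best P0=NH2 P1=NH3
Op 4: best P0=NH2 P1=NH3
Op 5: best P0=NH2 P1=NH3
Op 6: best P0=NH2 P1=NH3
Op 7: best P0=NH2 P1=NH3
Op 8: best P0=NH2 P1=NH3

Answer: P0:NH2 P1:NH3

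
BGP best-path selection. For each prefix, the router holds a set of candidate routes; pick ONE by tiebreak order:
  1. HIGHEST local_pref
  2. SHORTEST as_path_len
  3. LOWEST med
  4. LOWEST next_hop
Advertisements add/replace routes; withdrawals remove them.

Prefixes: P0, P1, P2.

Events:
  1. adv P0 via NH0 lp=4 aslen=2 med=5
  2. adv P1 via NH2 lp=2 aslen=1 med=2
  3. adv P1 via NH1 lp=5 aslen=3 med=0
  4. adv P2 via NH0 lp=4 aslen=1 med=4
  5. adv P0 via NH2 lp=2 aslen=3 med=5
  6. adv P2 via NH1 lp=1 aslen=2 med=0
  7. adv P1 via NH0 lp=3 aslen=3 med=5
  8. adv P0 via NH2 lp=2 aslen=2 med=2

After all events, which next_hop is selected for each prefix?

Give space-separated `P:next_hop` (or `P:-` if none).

Answer: P0:NH0 P1:NH1 P2:NH0

Derivation:
Op 1: best P0=NH0 P1=- P2=-
Op 2: best P0=NH0 P1=NH2 P2=-
Op 3: best P0=NH0 P1=NH1 P2=-
Op 4: best P0=NH0 P1=NH1 P2=NH0
Op 5: best P0=NH0 P1=NH1 P2=NH0
Op 6: best P0=NH0 P1=NH1 P2=NH0
Op 7: best P0=NH0 P1=NH1 P2=NH0
Op 8: best P0=NH0 P1=NH1 P2=NH0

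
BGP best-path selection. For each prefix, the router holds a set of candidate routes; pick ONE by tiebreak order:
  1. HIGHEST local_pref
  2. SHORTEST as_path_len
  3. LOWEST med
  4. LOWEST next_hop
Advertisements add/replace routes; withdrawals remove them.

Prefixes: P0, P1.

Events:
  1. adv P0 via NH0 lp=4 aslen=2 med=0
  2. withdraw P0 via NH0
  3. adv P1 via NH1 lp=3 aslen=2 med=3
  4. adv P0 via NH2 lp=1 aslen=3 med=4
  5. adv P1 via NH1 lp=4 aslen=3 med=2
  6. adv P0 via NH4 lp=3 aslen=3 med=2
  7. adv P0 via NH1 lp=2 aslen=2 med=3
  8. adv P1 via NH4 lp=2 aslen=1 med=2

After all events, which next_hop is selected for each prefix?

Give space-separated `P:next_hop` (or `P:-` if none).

Op 1: best P0=NH0 P1=-
Op 2: best P0=- P1=-
Op 3: best P0=- P1=NH1
Op 4: best P0=NH2 P1=NH1
Op 5: best P0=NH2 P1=NH1
Op 6: best P0=NH4 P1=NH1
Op 7: best P0=NH4 P1=NH1
Op 8: best P0=NH4 P1=NH1

Answer: P0:NH4 P1:NH1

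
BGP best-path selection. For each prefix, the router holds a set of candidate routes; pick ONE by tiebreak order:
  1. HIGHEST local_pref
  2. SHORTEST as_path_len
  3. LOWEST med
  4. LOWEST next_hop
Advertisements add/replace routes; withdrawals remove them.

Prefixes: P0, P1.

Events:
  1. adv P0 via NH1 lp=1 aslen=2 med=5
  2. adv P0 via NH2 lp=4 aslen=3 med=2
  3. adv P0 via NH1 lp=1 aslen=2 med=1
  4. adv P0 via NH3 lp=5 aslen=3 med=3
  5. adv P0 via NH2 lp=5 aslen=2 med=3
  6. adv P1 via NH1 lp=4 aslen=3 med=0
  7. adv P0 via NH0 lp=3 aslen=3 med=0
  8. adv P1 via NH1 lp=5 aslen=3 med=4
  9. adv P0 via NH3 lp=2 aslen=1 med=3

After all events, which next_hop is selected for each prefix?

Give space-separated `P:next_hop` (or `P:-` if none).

Op 1: best P0=NH1 P1=-
Op 2: best P0=NH2 P1=-
Op 3: best P0=NH2 P1=-
Op 4: best P0=NH3 P1=-
Op 5: best P0=NH2 P1=-
Op 6: best P0=NH2 P1=NH1
Op 7: best P0=NH2 P1=NH1
Op 8: best P0=NH2 P1=NH1
Op 9: best P0=NH2 P1=NH1

Answer: P0:NH2 P1:NH1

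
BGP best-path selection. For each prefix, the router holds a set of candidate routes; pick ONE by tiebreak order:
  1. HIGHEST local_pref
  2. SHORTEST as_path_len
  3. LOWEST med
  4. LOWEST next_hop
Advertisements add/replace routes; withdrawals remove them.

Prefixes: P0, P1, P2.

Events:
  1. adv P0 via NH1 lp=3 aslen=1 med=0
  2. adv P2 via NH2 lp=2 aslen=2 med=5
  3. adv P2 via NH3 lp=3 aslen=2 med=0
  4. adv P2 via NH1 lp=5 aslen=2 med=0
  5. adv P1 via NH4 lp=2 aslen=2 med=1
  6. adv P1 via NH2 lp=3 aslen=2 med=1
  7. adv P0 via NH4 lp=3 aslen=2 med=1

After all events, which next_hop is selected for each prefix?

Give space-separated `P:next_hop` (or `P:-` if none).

Answer: P0:NH1 P1:NH2 P2:NH1

Derivation:
Op 1: best P0=NH1 P1=- P2=-
Op 2: best P0=NH1 P1=- P2=NH2
Op 3: best P0=NH1 P1=- P2=NH3
Op 4: best P0=NH1 P1=- P2=NH1
Op 5: best P0=NH1 P1=NH4 P2=NH1
Op 6: best P0=NH1 P1=NH2 P2=NH1
Op 7: best P0=NH1 P1=NH2 P2=NH1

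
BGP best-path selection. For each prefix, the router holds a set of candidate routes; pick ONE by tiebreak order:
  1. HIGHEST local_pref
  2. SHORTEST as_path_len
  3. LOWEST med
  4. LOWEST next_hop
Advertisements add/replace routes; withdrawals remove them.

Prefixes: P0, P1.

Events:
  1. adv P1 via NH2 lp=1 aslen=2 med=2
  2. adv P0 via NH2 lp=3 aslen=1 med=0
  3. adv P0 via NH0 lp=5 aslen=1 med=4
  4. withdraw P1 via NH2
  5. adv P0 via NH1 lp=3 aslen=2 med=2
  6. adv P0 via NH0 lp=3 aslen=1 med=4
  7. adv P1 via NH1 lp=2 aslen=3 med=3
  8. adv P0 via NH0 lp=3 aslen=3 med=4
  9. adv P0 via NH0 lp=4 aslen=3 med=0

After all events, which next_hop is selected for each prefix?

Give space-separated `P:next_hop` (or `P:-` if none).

Answer: P0:NH0 P1:NH1

Derivation:
Op 1: best P0=- P1=NH2
Op 2: best P0=NH2 P1=NH2
Op 3: best P0=NH0 P1=NH2
Op 4: best P0=NH0 P1=-
Op 5: best P0=NH0 P1=-
Op 6: best P0=NH2 P1=-
Op 7: best P0=NH2 P1=NH1
Op 8: best P0=NH2 P1=NH1
Op 9: best P0=NH0 P1=NH1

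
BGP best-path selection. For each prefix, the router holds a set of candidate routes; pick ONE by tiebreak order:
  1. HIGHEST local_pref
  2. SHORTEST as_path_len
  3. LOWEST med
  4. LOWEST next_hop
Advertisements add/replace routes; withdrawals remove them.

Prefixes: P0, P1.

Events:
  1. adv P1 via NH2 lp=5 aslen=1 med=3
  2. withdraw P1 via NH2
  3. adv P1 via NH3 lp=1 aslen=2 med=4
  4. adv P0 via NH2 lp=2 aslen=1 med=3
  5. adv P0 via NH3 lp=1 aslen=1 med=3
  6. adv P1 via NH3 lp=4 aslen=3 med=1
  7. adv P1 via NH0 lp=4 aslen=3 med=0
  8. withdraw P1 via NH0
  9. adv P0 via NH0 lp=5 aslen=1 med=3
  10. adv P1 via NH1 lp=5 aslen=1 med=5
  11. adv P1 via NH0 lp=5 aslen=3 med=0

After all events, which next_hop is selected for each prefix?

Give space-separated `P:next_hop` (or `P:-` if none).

Answer: P0:NH0 P1:NH1

Derivation:
Op 1: best P0=- P1=NH2
Op 2: best P0=- P1=-
Op 3: best P0=- P1=NH3
Op 4: best P0=NH2 P1=NH3
Op 5: best P0=NH2 P1=NH3
Op 6: best P0=NH2 P1=NH3
Op 7: best P0=NH2 P1=NH0
Op 8: best P0=NH2 P1=NH3
Op 9: best P0=NH0 P1=NH3
Op 10: best P0=NH0 P1=NH1
Op 11: best P0=NH0 P1=NH1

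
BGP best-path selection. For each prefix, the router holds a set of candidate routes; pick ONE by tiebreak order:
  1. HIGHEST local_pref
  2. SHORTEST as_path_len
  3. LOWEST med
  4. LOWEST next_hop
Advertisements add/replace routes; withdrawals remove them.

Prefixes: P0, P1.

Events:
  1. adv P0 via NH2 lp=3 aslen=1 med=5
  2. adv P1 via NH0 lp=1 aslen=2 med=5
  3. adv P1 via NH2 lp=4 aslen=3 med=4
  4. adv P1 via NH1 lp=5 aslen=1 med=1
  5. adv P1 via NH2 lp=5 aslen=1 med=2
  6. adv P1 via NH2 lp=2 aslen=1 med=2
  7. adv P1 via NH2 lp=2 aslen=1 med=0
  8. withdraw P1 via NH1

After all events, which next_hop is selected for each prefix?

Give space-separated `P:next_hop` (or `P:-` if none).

Answer: P0:NH2 P1:NH2

Derivation:
Op 1: best P0=NH2 P1=-
Op 2: best P0=NH2 P1=NH0
Op 3: best P0=NH2 P1=NH2
Op 4: best P0=NH2 P1=NH1
Op 5: best P0=NH2 P1=NH1
Op 6: best P0=NH2 P1=NH1
Op 7: best P0=NH2 P1=NH1
Op 8: best P0=NH2 P1=NH2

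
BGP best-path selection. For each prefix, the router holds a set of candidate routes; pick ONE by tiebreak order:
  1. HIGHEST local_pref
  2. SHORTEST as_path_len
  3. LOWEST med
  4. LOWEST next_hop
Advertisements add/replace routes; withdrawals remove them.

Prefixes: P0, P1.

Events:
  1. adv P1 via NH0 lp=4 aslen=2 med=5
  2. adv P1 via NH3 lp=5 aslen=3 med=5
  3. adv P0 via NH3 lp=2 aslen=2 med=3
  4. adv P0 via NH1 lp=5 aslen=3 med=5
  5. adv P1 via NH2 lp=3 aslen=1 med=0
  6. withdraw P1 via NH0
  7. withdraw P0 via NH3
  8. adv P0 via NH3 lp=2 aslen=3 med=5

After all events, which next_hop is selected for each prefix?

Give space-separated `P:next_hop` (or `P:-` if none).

Answer: P0:NH1 P1:NH3

Derivation:
Op 1: best P0=- P1=NH0
Op 2: best P0=- P1=NH3
Op 3: best P0=NH3 P1=NH3
Op 4: best P0=NH1 P1=NH3
Op 5: best P0=NH1 P1=NH3
Op 6: best P0=NH1 P1=NH3
Op 7: best P0=NH1 P1=NH3
Op 8: best P0=NH1 P1=NH3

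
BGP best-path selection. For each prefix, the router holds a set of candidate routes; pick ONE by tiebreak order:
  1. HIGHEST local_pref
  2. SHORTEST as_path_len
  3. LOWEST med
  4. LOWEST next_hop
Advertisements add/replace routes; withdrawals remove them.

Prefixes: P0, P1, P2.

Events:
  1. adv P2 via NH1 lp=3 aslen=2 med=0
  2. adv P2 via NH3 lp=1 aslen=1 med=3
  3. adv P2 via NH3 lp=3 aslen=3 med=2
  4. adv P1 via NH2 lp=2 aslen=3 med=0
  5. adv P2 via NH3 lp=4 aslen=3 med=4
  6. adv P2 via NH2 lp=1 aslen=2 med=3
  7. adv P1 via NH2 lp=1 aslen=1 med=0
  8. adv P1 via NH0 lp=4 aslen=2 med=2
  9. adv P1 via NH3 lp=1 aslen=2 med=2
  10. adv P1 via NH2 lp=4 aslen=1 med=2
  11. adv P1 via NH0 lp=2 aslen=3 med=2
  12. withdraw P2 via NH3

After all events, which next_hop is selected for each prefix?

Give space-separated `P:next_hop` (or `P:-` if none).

Op 1: best P0=- P1=- P2=NH1
Op 2: best P0=- P1=- P2=NH1
Op 3: best P0=- P1=- P2=NH1
Op 4: best P0=- P1=NH2 P2=NH1
Op 5: best P0=- P1=NH2 P2=NH3
Op 6: best P0=- P1=NH2 P2=NH3
Op 7: best P0=- P1=NH2 P2=NH3
Op 8: best P0=- P1=NH0 P2=NH3
Op 9: best P0=- P1=NH0 P2=NH3
Op 10: best P0=- P1=NH2 P2=NH3
Op 11: best P0=- P1=NH2 P2=NH3
Op 12: best P0=- P1=NH2 P2=NH1

Answer: P0:- P1:NH2 P2:NH1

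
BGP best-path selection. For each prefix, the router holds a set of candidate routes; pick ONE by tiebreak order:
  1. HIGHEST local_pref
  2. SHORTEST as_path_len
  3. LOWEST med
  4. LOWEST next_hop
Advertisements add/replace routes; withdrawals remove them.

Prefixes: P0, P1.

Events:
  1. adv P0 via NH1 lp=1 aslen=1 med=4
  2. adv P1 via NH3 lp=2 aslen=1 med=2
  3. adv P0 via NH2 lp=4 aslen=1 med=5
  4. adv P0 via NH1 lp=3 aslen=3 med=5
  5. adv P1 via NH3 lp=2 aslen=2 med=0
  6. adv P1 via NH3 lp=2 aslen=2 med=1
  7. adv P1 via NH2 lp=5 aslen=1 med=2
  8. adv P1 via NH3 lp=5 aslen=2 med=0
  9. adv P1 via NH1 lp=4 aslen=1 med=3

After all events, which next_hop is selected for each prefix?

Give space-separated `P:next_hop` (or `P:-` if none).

Op 1: best P0=NH1 P1=-
Op 2: best P0=NH1 P1=NH3
Op 3: best P0=NH2 P1=NH3
Op 4: best P0=NH2 P1=NH3
Op 5: best P0=NH2 P1=NH3
Op 6: best P0=NH2 P1=NH3
Op 7: best P0=NH2 P1=NH2
Op 8: best P0=NH2 P1=NH2
Op 9: best P0=NH2 P1=NH2

Answer: P0:NH2 P1:NH2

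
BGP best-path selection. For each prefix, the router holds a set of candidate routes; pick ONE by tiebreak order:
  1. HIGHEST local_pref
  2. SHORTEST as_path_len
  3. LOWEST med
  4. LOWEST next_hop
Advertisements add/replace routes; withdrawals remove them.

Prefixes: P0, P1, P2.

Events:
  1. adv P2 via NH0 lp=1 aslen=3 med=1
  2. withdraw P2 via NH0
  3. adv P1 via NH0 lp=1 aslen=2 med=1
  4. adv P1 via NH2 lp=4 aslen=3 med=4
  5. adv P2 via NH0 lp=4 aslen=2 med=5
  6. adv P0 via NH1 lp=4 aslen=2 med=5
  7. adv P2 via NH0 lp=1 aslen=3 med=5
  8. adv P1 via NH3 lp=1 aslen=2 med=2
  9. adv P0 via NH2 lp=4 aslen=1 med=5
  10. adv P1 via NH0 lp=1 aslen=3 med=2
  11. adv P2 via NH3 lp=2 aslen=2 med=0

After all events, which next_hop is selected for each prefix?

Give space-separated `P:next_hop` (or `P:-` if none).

Op 1: best P0=- P1=- P2=NH0
Op 2: best P0=- P1=- P2=-
Op 3: best P0=- P1=NH0 P2=-
Op 4: best P0=- P1=NH2 P2=-
Op 5: best P0=- P1=NH2 P2=NH0
Op 6: best P0=NH1 P1=NH2 P2=NH0
Op 7: best P0=NH1 P1=NH2 P2=NH0
Op 8: best P0=NH1 P1=NH2 P2=NH0
Op 9: best P0=NH2 P1=NH2 P2=NH0
Op 10: best P0=NH2 P1=NH2 P2=NH0
Op 11: best P0=NH2 P1=NH2 P2=NH3

Answer: P0:NH2 P1:NH2 P2:NH3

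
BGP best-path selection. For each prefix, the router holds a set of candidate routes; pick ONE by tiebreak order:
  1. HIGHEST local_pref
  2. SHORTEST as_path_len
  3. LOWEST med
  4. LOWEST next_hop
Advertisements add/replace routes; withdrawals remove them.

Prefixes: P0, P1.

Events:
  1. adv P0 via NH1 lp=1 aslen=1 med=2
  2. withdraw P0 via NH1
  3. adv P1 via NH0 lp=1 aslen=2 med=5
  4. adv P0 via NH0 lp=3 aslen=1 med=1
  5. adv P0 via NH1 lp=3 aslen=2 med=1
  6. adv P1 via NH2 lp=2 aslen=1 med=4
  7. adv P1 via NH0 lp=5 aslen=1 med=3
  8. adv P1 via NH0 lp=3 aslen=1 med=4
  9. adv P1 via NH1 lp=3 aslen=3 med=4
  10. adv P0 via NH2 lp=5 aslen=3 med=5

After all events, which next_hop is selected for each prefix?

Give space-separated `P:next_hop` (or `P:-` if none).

Answer: P0:NH2 P1:NH0

Derivation:
Op 1: best P0=NH1 P1=-
Op 2: best P0=- P1=-
Op 3: best P0=- P1=NH0
Op 4: best P0=NH0 P1=NH0
Op 5: best P0=NH0 P1=NH0
Op 6: best P0=NH0 P1=NH2
Op 7: best P0=NH0 P1=NH0
Op 8: best P0=NH0 P1=NH0
Op 9: best P0=NH0 P1=NH0
Op 10: best P0=NH2 P1=NH0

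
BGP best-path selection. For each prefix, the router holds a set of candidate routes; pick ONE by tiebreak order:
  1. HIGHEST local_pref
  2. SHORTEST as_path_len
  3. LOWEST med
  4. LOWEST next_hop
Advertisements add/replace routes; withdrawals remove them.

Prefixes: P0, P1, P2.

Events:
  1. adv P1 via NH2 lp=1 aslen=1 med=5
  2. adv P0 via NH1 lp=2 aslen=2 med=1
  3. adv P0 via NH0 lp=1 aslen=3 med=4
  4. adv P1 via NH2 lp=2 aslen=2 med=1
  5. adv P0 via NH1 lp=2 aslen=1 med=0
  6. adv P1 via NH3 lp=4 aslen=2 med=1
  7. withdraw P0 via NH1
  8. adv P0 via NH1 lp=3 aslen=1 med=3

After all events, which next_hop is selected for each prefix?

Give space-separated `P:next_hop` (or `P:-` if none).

Op 1: best P0=- P1=NH2 P2=-
Op 2: best P0=NH1 P1=NH2 P2=-
Op 3: best P0=NH1 P1=NH2 P2=-
Op 4: best P0=NH1 P1=NH2 P2=-
Op 5: best P0=NH1 P1=NH2 P2=-
Op 6: best P0=NH1 P1=NH3 P2=-
Op 7: best P0=NH0 P1=NH3 P2=-
Op 8: best P0=NH1 P1=NH3 P2=-

Answer: P0:NH1 P1:NH3 P2:-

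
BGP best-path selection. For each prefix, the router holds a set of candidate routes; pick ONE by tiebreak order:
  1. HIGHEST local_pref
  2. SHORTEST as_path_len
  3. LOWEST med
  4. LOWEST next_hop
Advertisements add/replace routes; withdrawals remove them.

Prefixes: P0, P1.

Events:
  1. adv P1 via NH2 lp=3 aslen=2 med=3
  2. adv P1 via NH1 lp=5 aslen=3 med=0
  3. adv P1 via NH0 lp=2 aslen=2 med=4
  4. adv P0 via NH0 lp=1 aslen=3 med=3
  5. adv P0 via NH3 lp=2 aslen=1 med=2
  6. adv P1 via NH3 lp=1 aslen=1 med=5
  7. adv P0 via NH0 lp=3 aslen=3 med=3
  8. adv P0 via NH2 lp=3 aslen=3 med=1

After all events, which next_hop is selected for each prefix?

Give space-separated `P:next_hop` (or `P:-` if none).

Op 1: best P0=- P1=NH2
Op 2: best P0=- P1=NH1
Op 3: best P0=- P1=NH1
Op 4: best P0=NH0 P1=NH1
Op 5: best P0=NH3 P1=NH1
Op 6: best P0=NH3 P1=NH1
Op 7: best P0=NH0 P1=NH1
Op 8: best P0=NH2 P1=NH1

Answer: P0:NH2 P1:NH1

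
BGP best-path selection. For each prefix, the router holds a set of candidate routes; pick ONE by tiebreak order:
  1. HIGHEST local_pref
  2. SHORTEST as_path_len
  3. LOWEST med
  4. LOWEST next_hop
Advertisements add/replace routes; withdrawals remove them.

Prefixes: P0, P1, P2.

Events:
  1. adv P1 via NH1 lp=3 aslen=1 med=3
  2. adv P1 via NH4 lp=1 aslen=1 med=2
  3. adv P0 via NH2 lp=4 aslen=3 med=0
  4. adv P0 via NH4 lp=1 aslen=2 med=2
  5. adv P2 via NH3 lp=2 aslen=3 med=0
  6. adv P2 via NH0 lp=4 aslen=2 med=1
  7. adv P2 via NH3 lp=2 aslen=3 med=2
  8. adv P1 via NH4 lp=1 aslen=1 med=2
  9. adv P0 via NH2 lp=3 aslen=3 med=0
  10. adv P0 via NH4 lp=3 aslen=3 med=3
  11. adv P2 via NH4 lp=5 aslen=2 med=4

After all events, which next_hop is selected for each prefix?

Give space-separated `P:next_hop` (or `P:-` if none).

Op 1: best P0=- P1=NH1 P2=-
Op 2: best P0=- P1=NH1 P2=-
Op 3: best P0=NH2 P1=NH1 P2=-
Op 4: best P0=NH2 P1=NH1 P2=-
Op 5: best P0=NH2 P1=NH1 P2=NH3
Op 6: best P0=NH2 P1=NH1 P2=NH0
Op 7: best P0=NH2 P1=NH1 P2=NH0
Op 8: best P0=NH2 P1=NH1 P2=NH0
Op 9: best P0=NH2 P1=NH1 P2=NH0
Op 10: best P0=NH2 P1=NH1 P2=NH0
Op 11: best P0=NH2 P1=NH1 P2=NH4

Answer: P0:NH2 P1:NH1 P2:NH4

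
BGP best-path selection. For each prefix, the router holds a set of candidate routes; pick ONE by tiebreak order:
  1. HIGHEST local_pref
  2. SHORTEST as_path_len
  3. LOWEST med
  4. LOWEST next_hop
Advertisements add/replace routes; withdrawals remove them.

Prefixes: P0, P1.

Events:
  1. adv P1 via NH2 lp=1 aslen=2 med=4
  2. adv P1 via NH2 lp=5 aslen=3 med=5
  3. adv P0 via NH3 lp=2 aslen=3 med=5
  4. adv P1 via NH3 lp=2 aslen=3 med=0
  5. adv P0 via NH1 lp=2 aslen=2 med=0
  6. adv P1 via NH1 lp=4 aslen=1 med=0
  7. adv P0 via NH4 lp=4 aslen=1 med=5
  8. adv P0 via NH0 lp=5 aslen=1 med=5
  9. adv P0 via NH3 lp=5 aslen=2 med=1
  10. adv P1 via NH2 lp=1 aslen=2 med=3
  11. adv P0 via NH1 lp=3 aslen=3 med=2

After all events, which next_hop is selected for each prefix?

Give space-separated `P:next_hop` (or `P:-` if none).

Answer: P0:NH0 P1:NH1

Derivation:
Op 1: best P0=- P1=NH2
Op 2: best P0=- P1=NH2
Op 3: best P0=NH3 P1=NH2
Op 4: best P0=NH3 P1=NH2
Op 5: best P0=NH1 P1=NH2
Op 6: best P0=NH1 P1=NH2
Op 7: best P0=NH4 P1=NH2
Op 8: best P0=NH0 P1=NH2
Op 9: best P0=NH0 P1=NH2
Op 10: best P0=NH0 P1=NH1
Op 11: best P0=NH0 P1=NH1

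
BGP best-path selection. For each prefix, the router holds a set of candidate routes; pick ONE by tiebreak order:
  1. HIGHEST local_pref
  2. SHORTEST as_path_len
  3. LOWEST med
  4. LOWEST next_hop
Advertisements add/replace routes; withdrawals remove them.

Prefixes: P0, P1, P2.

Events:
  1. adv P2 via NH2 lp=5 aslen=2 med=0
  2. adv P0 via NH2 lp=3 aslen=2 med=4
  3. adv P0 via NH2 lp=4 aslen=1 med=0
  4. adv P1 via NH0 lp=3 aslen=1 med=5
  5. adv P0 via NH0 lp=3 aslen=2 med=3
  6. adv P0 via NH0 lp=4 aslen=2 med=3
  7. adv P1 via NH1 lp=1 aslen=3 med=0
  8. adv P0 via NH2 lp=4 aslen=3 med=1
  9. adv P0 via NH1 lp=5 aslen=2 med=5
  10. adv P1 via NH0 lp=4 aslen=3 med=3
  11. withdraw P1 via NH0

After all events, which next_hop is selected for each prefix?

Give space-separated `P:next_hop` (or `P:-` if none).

Answer: P0:NH1 P1:NH1 P2:NH2

Derivation:
Op 1: best P0=- P1=- P2=NH2
Op 2: best P0=NH2 P1=- P2=NH2
Op 3: best P0=NH2 P1=- P2=NH2
Op 4: best P0=NH2 P1=NH0 P2=NH2
Op 5: best P0=NH2 P1=NH0 P2=NH2
Op 6: best P0=NH2 P1=NH0 P2=NH2
Op 7: best P0=NH2 P1=NH0 P2=NH2
Op 8: best P0=NH0 P1=NH0 P2=NH2
Op 9: best P0=NH1 P1=NH0 P2=NH2
Op 10: best P0=NH1 P1=NH0 P2=NH2
Op 11: best P0=NH1 P1=NH1 P2=NH2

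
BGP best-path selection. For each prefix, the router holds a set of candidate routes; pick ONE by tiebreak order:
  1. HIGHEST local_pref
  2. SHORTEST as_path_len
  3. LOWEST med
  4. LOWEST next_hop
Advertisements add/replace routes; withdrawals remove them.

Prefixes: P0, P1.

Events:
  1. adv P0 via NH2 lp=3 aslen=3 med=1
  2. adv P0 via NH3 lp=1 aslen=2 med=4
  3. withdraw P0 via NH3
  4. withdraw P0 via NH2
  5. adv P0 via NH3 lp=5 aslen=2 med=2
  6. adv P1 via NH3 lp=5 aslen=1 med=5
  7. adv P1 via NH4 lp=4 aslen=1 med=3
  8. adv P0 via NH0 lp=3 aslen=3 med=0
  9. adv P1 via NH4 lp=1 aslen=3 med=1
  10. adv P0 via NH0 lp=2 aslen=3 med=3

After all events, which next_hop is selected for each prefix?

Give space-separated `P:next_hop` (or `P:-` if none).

Answer: P0:NH3 P1:NH3

Derivation:
Op 1: best P0=NH2 P1=-
Op 2: best P0=NH2 P1=-
Op 3: best P0=NH2 P1=-
Op 4: best P0=- P1=-
Op 5: best P0=NH3 P1=-
Op 6: best P0=NH3 P1=NH3
Op 7: best P0=NH3 P1=NH3
Op 8: best P0=NH3 P1=NH3
Op 9: best P0=NH3 P1=NH3
Op 10: best P0=NH3 P1=NH3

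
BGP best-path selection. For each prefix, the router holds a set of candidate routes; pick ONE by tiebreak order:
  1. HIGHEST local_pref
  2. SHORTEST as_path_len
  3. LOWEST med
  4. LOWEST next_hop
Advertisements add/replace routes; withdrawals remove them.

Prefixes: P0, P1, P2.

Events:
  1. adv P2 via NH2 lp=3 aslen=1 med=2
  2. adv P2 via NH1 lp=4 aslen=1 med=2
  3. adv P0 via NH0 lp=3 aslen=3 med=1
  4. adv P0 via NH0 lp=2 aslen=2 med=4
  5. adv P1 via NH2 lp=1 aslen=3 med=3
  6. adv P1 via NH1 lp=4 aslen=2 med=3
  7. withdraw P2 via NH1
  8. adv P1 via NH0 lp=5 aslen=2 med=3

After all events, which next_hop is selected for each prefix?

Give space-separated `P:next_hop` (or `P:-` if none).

Answer: P0:NH0 P1:NH0 P2:NH2

Derivation:
Op 1: best P0=- P1=- P2=NH2
Op 2: best P0=- P1=- P2=NH1
Op 3: best P0=NH0 P1=- P2=NH1
Op 4: best P0=NH0 P1=- P2=NH1
Op 5: best P0=NH0 P1=NH2 P2=NH1
Op 6: best P0=NH0 P1=NH1 P2=NH1
Op 7: best P0=NH0 P1=NH1 P2=NH2
Op 8: best P0=NH0 P1=NH0 P2=NH2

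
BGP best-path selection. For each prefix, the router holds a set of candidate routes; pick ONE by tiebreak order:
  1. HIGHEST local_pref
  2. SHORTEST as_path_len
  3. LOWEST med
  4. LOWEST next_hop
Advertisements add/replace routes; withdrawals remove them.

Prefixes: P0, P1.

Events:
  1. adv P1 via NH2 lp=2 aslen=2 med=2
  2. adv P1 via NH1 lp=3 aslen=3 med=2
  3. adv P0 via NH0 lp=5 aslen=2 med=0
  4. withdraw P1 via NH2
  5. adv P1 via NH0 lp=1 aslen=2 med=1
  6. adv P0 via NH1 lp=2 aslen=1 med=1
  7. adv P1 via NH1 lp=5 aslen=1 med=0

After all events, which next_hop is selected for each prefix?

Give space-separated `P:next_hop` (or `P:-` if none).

Answer: P0:NH0 P1:NH1

Derivation:
Op 1: best P0=- P1=NH2
Op 2: best P0=- P1=NH1
Op 3: best P0=NH0 P1=NH1
Op 4: best P0=NH0 P1=NH1
Op 5: best P0=NH0 P1=NH1
Op 6: best P0=NH0 P1=NH1
Op 7: best P0=NH0 P1=NH1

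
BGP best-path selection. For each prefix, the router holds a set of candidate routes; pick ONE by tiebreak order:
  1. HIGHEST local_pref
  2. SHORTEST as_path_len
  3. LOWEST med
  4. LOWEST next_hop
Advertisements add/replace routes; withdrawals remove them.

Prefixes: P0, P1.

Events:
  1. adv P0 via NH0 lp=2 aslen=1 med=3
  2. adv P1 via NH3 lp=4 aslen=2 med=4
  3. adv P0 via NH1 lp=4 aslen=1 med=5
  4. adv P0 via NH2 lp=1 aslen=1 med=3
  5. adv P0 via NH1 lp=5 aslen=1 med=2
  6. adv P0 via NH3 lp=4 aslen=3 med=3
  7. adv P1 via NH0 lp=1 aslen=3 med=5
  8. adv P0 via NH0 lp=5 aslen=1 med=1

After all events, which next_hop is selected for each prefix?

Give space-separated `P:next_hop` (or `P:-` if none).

Answer: P0:NH0 P1:NH3

Derivation:
Op 1: best P0=NH0 P1=-
Op 2: best P0=NH0 P1=NH3
Op 3: best P0=NH1 P1=NH3
Op 4: best P0=NH1 P1=NH3
Op 5: best P0=NH1 P1=NH3
Op 6: best P0=NH1 P1=NH3
Op 7: best P0=NH1 P1=NH3
Op 8: best P0=NH0 P1=NH3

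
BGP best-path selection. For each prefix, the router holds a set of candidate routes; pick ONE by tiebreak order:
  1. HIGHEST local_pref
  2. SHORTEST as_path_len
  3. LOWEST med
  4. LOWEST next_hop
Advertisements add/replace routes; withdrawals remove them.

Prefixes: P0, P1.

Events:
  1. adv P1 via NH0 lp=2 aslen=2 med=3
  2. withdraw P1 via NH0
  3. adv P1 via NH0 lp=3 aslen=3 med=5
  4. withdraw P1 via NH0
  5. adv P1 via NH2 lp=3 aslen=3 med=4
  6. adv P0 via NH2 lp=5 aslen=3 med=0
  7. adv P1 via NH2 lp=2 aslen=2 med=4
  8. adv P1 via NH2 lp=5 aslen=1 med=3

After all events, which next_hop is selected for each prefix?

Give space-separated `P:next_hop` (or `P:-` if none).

Op 1: best P0=- P1=NH0
Op 2: best P0=- P1=-
Op 3: best P0=- P1=NH0
Op 4: best P0=- P1=-
Op 5: best P0=- P1=NH2
Op 6: best P0=NH2 P1=NH2
Op 7: best P0=NH2 P1=NH2
Op 8: best P0=NH2 P1=NH2

Answer: P0:NH2 P1:NH2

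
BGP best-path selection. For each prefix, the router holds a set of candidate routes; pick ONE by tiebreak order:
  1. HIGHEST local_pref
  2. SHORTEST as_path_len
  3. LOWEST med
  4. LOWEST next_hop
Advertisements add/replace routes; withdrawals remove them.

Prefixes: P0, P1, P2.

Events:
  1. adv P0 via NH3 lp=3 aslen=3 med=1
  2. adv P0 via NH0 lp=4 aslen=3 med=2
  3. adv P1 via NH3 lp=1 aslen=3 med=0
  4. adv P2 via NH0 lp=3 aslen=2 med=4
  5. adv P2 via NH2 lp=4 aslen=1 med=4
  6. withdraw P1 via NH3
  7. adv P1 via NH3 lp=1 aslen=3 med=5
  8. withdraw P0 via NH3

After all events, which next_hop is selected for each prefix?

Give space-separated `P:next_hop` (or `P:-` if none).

Op 1: best P0=NH3 P1=- P2=-
Op 2: best P0=NH0 P1=- P2=-
Op 3: best P0=NH0 P1=NH3 P2=-
Op 4: best P0=NH0 P1=NH3 P2=NH0
Op 5: best P0=NH0 P1=NH3 P2=NH2
Op 6: best P0=NH0 P1=- P2=NH2
Op 7: best P0=NH0 P1=NH3 P2=NH2
Op 8: best P0=NH0 P1=NH3 P2=NH2

Answer: P0:NH0 P1:NH3 P2:NH2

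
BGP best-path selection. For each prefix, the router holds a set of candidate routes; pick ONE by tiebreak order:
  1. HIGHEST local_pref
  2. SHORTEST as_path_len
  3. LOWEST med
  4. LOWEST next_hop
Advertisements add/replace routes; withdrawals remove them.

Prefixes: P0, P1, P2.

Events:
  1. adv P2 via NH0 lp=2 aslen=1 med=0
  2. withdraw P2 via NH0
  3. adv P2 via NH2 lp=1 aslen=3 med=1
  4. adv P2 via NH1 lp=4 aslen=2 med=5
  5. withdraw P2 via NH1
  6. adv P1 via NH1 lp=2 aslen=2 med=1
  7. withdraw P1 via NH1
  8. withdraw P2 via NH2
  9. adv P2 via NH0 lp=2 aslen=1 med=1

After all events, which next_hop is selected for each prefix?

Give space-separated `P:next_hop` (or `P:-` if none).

Answer: P0:- P1:- P2:NH0

Derivation:
Op 1: best P0=- P1=- P2=NH0
Op 2: best P0=- P1=- P2=-
Op 3: best P0=- P1=- P2=NH2
Op 4: best P0=- P1=- P2=NH1
Op 5: best P0=- P1=- P2=NH2
Op 6: best P0=- P1=NH1 P2=NH2
Op 7: best P0=- P1=- P2=NH2
Op 8: best P0=- P1=- P2=-
Op 9: best P0=- P1=- P2=NH0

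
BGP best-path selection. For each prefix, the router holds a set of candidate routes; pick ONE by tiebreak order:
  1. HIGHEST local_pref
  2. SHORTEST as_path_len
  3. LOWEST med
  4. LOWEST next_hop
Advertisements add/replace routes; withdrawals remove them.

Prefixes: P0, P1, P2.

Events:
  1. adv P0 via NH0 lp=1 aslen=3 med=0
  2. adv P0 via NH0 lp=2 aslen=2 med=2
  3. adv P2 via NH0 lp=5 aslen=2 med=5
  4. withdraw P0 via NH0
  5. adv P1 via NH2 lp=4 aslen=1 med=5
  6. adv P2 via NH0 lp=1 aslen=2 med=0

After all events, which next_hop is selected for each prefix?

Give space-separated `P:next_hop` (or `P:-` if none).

Op 1: best P0=NH0 P1=- P2=-
Op 2: best P0=NH0 P1=- P2=-
Op 3: best P0=NH0 P1=- P2=NH0
Op 4: best P0=- P1=- P2=NH0
Op 5: best P0=- P1=NH2 P2=NH0
Op 6: best P0=- P1=NH2 P2=NH0

Answer: P0:- P1:NH2 P2:NH0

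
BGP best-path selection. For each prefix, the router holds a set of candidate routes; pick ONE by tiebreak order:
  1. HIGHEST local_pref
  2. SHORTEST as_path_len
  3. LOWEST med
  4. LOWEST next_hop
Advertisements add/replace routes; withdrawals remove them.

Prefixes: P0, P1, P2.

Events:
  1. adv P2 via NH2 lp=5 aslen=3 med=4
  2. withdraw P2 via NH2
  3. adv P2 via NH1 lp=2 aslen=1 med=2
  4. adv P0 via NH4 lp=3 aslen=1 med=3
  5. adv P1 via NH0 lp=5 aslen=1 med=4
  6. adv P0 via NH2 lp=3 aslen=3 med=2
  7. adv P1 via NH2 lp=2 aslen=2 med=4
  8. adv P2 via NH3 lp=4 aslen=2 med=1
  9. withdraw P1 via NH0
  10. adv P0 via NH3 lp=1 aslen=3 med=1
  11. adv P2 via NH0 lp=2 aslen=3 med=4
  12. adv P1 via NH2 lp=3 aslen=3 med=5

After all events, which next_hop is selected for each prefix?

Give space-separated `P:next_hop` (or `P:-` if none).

Op 1: best P0=- P1=- P2=NH2
Op 2: best P0=- P1=- P2=-
Op 3: best P0=- P1=- P2=NH1
Op 4: best P0=NH4 P1=- P2=NH1
Op 5: best P0=NH4 P1=NH0 P2=NH1
Op 6: best P0=NH4 P1=NH0 P2=NH1
Op 7: best P0=NH4 P1=NH0 P2=NH1
Op 8: best P0=NH4 P1=NH0 P2=NH3
Op 9: best P0=NH4 P1=NH2 P2=NH3
Op 10: best P0=NH4 P1=NH2 P2=NH3
Op 11: best P0=NH4 P1=NH2 P2=NH3
Op 12: best P0=NH4 P1=NH2 P2=NH3

Answer: P0:NH4 P1:NH2 P2:NH3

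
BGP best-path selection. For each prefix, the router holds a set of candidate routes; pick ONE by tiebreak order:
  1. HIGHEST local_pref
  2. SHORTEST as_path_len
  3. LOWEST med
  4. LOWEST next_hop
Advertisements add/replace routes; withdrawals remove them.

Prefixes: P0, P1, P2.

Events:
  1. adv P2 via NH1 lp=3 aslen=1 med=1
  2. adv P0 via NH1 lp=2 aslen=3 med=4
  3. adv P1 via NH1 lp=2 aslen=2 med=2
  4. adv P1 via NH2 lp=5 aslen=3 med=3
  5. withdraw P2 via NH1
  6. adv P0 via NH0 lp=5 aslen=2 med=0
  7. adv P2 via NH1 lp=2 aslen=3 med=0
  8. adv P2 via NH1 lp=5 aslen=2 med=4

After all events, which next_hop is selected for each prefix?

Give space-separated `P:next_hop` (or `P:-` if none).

Answer: P0:NH0 P1:NH2 P2:NH1

Derivation:
Op 1: best P0=- P1=- P2=NH1
Op 2: best P0=NH1 P1=- P2=NH1
Op 3: best P0=NH1 P1=NH1 P2=NH1
Op 4: best P0=NH1 P1=NH2 P2=NH1
Op 5: best P0=NH1 P1=NH2 P2=-
Op 6: best P0=NH0 P1=NH2 P2=-
Op 7: best P0=NH0 P1=NH2 P2=NH1
Op 8: best P0=NH0 P1=NH2 P2=NH1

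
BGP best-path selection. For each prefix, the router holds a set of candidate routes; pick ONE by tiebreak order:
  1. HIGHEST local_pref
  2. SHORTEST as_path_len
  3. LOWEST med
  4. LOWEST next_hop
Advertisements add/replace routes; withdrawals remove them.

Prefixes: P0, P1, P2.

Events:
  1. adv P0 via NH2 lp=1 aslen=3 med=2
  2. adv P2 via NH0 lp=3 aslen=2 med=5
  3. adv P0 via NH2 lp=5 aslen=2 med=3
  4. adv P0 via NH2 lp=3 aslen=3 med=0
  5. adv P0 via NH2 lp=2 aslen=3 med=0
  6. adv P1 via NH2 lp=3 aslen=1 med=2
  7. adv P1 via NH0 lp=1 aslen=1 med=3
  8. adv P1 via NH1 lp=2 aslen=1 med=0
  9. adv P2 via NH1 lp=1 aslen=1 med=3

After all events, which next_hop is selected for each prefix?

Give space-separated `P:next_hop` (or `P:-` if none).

Op 1: best P0=NH2 P1=- P2=-
Op 2: best P0=NH2 P1=- P2=NH0
Op 3: best P0=NH2 P1=- P2=NH0
Op 4: best P0=NH2 P1=- P2=NH0
Op 5: best P0=NH2 P1=- P2=NH0
Op 6: best P0=NH2 P1=NH2 P2=NH0
Op 7: best P0=NH2 P1=NH2 P2=NH0
Op 8: best P0=NH2 P1=NH2 P2=NH0
Op 9: best P0=NH2 P1=NH2 P2=NH0

Answer: P0:NH2 P1:NH2 P2:NH0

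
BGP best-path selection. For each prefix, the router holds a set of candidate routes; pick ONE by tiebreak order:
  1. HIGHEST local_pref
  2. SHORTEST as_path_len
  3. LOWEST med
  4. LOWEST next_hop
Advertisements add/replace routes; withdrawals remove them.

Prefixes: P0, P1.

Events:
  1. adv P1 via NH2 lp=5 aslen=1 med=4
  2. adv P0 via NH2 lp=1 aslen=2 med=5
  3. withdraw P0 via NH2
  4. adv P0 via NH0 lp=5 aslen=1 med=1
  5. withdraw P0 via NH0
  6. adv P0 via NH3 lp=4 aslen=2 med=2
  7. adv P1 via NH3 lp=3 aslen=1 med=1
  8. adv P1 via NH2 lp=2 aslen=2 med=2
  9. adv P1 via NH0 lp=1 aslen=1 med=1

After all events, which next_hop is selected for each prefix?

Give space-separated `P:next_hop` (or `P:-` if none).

Answer: P0:NH3 P1:NH3

Derivation:
Op 1: best P0=- P1=NH2
Op 2: best P0=NH2 P1=NH2
Op 3: best P0=- P1=NH2
Op 4: best P0=NH0 P1=NH2
Op 5: best P0=- P1=NH2
Op 6: best P0=NH3 P1=NH2
Op 7: best P0=NH3 P1=NH2
Op 8: best P0=NH3 P1=NH3
Op 9: best P0=NH3 P1=NH3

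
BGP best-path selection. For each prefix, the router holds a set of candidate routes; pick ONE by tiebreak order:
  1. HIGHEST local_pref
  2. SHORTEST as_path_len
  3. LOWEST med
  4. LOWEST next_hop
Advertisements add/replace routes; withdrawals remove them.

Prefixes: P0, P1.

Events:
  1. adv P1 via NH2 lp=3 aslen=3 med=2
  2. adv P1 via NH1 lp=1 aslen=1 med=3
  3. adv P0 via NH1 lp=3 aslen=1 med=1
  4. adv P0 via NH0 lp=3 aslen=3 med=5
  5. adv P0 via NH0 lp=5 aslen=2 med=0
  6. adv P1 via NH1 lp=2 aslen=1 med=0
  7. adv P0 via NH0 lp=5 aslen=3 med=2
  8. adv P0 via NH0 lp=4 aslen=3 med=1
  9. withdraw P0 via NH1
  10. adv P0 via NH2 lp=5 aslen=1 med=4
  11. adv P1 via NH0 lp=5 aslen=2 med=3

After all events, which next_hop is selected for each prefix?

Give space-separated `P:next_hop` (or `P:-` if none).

Op 1: best P0=- P1=NH2
Op 2: best P0=- P1=NH2
Op 3: best P0=NH1 P1=NH2
Op 4: best P0=NH1 P1=NH2
Op 5: best P0=NH0 P1=NH2
Op 6: best P0=NH0 P1=NH2
Op 7: best P0=NH0 P1=NH2
Op 8: best P0=NH0 P1=NH2
Op 9: best P0=NH0 P1=NH2
Op 10: best P0=NH2 P1=NH2
Op 11: best P0=NH2 P1=NH0

Answer: P0:NH2 P1:NH0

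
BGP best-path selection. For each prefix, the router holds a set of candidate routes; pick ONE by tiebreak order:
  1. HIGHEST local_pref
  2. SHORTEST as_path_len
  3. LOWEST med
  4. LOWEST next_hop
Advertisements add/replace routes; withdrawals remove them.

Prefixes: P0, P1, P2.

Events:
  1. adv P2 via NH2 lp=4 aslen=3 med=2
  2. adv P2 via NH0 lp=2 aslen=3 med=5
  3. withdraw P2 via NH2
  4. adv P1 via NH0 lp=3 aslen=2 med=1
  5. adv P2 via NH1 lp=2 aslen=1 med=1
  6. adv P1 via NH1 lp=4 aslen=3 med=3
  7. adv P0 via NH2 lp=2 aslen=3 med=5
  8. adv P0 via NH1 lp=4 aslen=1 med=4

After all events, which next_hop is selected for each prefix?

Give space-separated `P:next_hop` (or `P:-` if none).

Op 1: best P0=- P1=- P2=NH2
Op 2: best P0=- P1=- P2=NH2
Op 3: best P0=- P1=- P2=NH0
Op 4: best P0=- P1=NH0 P2=NH0
Op 5: best P0=- P1=NH0 P2=NH1
Op 6: best P0=- P1=NH1 P2=NH1
Op 7: best P0=NH2 P1=NH1 P2=NH1
Op 8: best P0=NH1 P1=NH1 P2=NH1

Answer: P0:NH1 P1:NH1 P2:NH1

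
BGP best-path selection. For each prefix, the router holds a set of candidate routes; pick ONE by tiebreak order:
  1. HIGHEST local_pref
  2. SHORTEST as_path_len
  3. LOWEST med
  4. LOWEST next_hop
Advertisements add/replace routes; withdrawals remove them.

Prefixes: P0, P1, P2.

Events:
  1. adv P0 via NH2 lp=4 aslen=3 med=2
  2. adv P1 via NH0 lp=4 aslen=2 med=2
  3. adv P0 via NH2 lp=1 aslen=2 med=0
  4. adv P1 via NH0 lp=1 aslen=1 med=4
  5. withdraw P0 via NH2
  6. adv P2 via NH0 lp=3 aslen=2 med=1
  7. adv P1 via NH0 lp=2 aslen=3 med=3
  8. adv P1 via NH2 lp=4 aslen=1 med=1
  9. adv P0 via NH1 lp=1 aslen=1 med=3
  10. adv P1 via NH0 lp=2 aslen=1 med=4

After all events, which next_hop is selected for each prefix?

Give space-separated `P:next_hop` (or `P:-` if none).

Op 1: best P0=NH2 P1=- P2=-
Op 2: best P0=NH2 P1=NH0 P2=-
Op 3: best P0=NH2 P1=NH0 P2=-
Op 4: best P0=NH2 P1=NH0 P2=-
Op 5: best P0=- P1=NH0 P2=-
Op 6: best P0=- P1=NH0 P2=NH0
Op 7: best P0=- P1=NH0 P2=NH0
Op 8: best P0=- P1=NH2 P2=NH0
Op 9: best P0=NH1 P1=NH2 P2=NH0
Op 10: best P0=NH1 P1=NH2 P2=NH0

Answer: P0:NH1 P1:NH2 P2:NH0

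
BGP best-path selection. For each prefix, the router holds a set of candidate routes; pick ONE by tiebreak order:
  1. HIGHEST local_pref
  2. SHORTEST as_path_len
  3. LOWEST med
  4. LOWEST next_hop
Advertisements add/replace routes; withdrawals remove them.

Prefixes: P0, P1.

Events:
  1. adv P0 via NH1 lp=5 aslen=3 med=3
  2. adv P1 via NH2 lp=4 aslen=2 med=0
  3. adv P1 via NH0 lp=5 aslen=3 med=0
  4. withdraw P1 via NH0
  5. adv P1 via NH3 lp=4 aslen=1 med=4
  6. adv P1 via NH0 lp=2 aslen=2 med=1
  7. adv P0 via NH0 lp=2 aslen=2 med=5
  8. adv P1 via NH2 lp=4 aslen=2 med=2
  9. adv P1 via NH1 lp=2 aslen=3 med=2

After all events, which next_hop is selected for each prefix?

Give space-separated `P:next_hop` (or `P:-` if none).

Op 1: best P0=NH1 P1=-
Op 2: best P0=NH1 P1=NH2
Op 3: best P0=NH1 P1=NH0
Op 4: best P0=NH1 P1=NH2
Op 5: best P0=NH1 P1=NH3
Op 6: best P0=NH1 P1=NH3
Op 7: best P0=NH1 P1=NH3
Op 8: best P0=NH1 P1=NH3
Op 9: best P0=NH1 P1=NH3

Answer: P0:NH1 P1:NH3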